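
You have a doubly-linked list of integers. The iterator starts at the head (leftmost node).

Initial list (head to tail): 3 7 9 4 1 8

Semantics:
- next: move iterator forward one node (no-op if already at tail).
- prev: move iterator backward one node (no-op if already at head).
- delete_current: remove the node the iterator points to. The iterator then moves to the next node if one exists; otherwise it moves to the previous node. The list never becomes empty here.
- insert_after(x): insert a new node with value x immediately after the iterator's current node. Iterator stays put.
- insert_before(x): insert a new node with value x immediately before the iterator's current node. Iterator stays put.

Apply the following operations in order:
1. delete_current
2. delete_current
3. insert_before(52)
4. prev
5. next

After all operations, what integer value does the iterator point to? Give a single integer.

After 1 (delete_current): list=[7, 9, 4, 1, 8] cursor@7
After 2 (delete_current): list=[9, 4, 1, 8] cursor@9
After 3 (insert_before(52)): list=[52, 9, 4, 1, 8] cursor@9
After 4 (prev): list=[52, 9, 4, 1, 8] cursor@52
After 5 (next): list=[52, 9, 4, 1, 8] cursor@9

Answer: 9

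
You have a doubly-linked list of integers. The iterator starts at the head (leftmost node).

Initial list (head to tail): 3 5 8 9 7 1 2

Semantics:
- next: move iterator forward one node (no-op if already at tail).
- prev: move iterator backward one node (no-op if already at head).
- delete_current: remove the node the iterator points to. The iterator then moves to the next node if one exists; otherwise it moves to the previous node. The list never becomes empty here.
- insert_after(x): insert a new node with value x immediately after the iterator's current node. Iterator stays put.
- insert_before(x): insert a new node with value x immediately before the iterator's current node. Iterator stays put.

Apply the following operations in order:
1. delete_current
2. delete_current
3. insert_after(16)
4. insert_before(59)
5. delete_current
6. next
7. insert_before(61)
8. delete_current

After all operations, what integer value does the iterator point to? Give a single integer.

Answer: 7

Derivation:
After 1 (delete_current): list=[5, 8, 9, 7, 1, 2] cursor@5
After 2 (delete_current): list=[8, 9, 7, 1, 2] cursor@8
After 3 (insert_after(16)): list=[8, 16, 9, 7, 1, 2] cursor@8
After 4 (insert_before(59)): list=[59, 8, 16, 9, 7, 1, 2] cursor@8
After 5 (delete_current): list=[59, 16, 9, 7, 1, 2] cursor@16
After 6 (next): list=[59, 16, 9, 7, 1, 2] cursor@9
After 7 (insert_before(61)): list=[59, 16, 61, 9, 7, 1, 2] cursor@9
After 8 (delete_current): list=[59, 16, 61, 7, 1, 2] cursor@7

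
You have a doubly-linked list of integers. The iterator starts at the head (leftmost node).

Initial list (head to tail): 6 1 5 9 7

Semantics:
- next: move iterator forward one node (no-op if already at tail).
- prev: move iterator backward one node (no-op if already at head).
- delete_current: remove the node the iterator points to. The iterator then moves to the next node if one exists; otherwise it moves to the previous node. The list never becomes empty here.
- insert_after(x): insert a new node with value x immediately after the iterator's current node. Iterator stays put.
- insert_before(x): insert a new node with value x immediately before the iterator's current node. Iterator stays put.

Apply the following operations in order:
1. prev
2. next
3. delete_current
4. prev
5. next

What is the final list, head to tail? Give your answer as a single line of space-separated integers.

After 1 (prev): list=[6, 1, 5, 9, 7] cursor@6
After 2 (next): list=[6, 1, 5, 9, 7] cursor@1
After 3 (delete_current): list=[6, 5, 9, 7] cursor@5
After 4 (prev): list=[6, 5, 9, 7] cursor@6
After 5 (next): list=[6, 5, 9, 7] cursor@5

Answer: 6 5 9 7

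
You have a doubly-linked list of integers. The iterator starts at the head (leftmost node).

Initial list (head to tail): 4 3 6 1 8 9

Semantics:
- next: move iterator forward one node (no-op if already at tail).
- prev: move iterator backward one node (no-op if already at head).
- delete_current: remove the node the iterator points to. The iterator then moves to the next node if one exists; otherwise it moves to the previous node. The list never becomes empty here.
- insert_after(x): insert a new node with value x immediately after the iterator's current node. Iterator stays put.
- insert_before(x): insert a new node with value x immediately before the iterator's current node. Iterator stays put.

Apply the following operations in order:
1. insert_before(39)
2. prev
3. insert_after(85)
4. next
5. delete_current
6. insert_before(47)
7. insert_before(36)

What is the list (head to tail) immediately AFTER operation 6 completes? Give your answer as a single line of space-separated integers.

After 1 (insert_before(39)): list=[39, 4, 3, 6, 1, 8, 9] cursor@4
After 2 (prev): list=[39, 4, 3, 6, 1, 8, 9] cursor@39
After 3 (insert_after(85)): list=[39, 85, 4, 3, 6, 1, 8, 9] cursor@39
After 4 (next): list=[39, 85, 4, 3, 6, 1, 8, 9] cursor@85
After 5 (delete_current): list=[39, 4, 3, 6, 1, 8, 9] cursor@4
After 6 (insert_before(47)): list=[39, 47, 4, 3, 6, 1, 8, 9] cursor@4

Answer: 39 47 4 3 6 1 8 9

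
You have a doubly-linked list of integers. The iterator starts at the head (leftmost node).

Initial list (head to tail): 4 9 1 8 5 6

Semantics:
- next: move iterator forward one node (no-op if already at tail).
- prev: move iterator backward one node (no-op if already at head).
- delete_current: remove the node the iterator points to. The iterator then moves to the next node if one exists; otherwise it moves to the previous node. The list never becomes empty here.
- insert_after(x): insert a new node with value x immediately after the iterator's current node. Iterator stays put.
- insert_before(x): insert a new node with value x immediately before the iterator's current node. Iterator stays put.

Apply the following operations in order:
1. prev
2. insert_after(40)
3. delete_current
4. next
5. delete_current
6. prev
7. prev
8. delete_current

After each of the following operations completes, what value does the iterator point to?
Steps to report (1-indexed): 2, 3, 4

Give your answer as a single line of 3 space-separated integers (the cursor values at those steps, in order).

After 1 (prev): list=[4, 9, 1, 8, 5, 6] cursor@4
After 2 (insert_after(40)): list=[4, 40, 9, 1, 8, 5, 6] cursor@4
After 3 (delete_current): list=[40, 9, 1, 8, 5, 6] cursor@40
After 4 (next): list=[40, 9, 1, 8, 5, 6] cursor@9
After 5 (delete_current): list=[40, 1, 8, 5, 6] cursor@1
After 6 (prev): list=[40, 1, 8, 5, 6] cursor@40
After 7 (prev): list=[40, 1, 8, 5, 6] cursor@40
After 8 (delete_current): list=[1, 8, 5, 6] cursor@1

Answer: 4 40 9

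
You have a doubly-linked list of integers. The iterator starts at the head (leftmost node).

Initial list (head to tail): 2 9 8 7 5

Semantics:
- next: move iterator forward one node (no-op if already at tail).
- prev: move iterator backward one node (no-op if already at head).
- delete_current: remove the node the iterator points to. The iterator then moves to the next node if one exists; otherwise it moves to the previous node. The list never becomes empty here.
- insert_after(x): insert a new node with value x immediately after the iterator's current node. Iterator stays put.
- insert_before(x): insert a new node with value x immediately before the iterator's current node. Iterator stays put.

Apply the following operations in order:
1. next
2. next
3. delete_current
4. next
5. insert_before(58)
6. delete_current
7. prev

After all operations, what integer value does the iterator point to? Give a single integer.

Answer: 7

Derivation:
After 1 (next): list=[2, 9, 8, 7, 5] cursor@9
After 2 (next): list=[2, 9, 8, 7, 5] cursor@8
After 3 (delete_current): list=[2, 9, 7, 5] cursor@7
After 4 (next): list=[2, 9, 7, 5] cursor@5
After 5 (insert_before(58)): list=[2, 9, 7, 58, 5] cursor@5
After 6 (delete_current): list=[2, 9, 7, 58] cursor@58
After 7 (prev): list=[2, 9, 7, 58] cursor@7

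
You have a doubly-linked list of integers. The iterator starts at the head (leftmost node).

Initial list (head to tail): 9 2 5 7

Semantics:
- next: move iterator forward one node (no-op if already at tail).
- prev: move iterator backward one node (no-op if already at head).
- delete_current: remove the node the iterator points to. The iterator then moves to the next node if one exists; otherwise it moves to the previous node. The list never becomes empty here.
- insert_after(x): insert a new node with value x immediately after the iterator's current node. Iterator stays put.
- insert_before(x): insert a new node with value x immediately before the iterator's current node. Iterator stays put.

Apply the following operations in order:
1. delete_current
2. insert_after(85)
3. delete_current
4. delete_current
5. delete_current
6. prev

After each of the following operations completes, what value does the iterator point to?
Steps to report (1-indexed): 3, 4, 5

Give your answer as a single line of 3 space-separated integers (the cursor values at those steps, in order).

After 1 (delete_current): list=[2, 5, 7] cursor@2
After 2 (insert_after(85)): list=[2, 85, 5, 7] cursor@2
After 3 (delete_current): list=[85, 5, 7] cursor@85
After 4 (delete_current): list=[5, 7] cursor@5
After 5 (delete_current): list=[7] cursor@7
After 6 (prev): list=[7] cursor@7

Answer: 85 5 7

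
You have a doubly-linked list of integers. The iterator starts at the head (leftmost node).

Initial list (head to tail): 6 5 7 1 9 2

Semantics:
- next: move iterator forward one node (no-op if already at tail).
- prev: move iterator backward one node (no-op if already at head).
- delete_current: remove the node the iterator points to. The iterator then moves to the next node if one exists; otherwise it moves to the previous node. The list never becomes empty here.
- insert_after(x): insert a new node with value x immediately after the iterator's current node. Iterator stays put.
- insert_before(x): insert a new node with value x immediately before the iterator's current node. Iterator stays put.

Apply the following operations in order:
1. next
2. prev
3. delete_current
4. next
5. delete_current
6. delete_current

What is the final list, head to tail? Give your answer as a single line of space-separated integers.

Answer: 5 9 2

Derivation:
After 1 (next): list=[6, 5, 7, 1, 9, 2] cursor@5
After 2 (prev): list=[6, 5, 7, 1, 9, 2] cursor@6
After 3 (delete_current): list=[5, 7, 1, 9, 2] cursor@5
After 4 (next): list=[5, 7, 1, 9, 2] cursor@7
After 5 (delete_current): list=[5, 1, 9, 2] cursor@1
After 6 (delete_current): list=[5, 9, 2] cursor@9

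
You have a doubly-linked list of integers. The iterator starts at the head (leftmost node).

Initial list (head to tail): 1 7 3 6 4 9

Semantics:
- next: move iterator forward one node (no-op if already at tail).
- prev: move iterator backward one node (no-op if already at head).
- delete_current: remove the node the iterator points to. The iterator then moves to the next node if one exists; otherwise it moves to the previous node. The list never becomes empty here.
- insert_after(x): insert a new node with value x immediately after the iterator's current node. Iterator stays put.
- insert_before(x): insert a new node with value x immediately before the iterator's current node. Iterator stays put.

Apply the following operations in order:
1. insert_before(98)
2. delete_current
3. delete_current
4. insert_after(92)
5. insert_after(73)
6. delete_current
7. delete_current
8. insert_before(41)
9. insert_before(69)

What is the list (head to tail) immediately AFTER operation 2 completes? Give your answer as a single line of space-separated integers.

Answer: 98 7 3 6 4 9

Derivation:
After 1 (insert_before(98)): list=[98, 1, 7, 3, 6, 4, 9] cursor@1
After 2 (delete_current): list=[98, 7, 3, 6, 4, 9] cursor@7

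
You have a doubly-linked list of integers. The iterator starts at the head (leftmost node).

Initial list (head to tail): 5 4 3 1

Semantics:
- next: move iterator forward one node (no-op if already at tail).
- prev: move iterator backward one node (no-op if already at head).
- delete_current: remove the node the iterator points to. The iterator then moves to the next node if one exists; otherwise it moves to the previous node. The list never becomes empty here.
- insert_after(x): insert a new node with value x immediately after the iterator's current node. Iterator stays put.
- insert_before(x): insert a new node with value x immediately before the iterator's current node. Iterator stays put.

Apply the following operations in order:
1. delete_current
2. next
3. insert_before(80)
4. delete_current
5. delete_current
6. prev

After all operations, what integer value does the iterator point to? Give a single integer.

After 1 (delete_current): list=[4, 3, 1] cursor@4
After 2 (next): list=[4, 3, 1] cursor@3
After 3 (insert_before(80)): list=[4, 80, 3, 1] cursor@3
After 4 (delete_current): list=[4, 80, 1] cursor@1
After 5 (delete_current): list=[4, 80] cursor@80
After 6 (prev): list=[4, 80] cursor@4

Answer: 4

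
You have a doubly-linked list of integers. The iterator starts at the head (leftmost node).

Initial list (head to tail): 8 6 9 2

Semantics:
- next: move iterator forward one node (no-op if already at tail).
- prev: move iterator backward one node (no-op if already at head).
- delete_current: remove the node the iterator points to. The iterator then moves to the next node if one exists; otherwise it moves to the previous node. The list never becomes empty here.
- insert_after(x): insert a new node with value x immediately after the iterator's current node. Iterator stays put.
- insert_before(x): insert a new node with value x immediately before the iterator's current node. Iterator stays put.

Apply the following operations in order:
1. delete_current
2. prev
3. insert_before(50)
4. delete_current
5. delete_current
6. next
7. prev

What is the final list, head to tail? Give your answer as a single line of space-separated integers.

Answer: 50 2

Derivation:
After 1 (delete_current): list=[6, 9, 2] cursor@6
After 2 (prev): list=[6, 9, 2] cursor@6
After 3 (insert_before(50)): list=[50, 6, 9, 2] cursor@6
After 4 (delete_current): list=[50, 9, 2] cursor@9
After 5 (delete_current): list=[50, 2] cursor@2
After 6 (next): list=[50, 2] cursor@2
After 7 (prev): list=[50, 2] cursor@50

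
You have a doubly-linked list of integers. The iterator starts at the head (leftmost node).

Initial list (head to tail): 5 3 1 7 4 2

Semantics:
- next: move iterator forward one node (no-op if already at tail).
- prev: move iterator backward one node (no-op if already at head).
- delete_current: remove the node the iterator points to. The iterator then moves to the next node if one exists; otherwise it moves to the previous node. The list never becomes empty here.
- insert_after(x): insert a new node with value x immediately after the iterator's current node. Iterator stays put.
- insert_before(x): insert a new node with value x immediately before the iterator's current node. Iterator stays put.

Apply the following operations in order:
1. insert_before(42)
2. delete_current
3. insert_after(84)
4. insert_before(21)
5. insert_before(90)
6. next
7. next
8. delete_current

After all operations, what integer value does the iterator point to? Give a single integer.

After 1 (insert_before(42)): list=[42, 5, 3, 1, 7, 4, 2] cursor@5
After 2 (delete_current): list=[42, 3, 1, 7, 4, 2] cursor@3
After 3 (insert_after(84)): list=[42, 3, 84, 1, 7, 4, 2] cursor@3
After 4 (insert_before(21)): list=[42, 21, 3, 84, 1, 7, 4, 2] cursor@3
After 5 (insert_before(90)): list=[42, 21, 90, 3, 84, 1, 7, 4, 2] cursor@3
After 6 (next): list=[42, 21, 90, 3, 84, 1, 7, 4, 2] cursor@84
After 7 (next): list=[42, 21, 90, 3, 84, 1, 7, 4, 2] cursor@1
After 8 (delete_current): list=[42, 21, 90, 3, 84, 7, 4, 2] cursor@7

Answer: 7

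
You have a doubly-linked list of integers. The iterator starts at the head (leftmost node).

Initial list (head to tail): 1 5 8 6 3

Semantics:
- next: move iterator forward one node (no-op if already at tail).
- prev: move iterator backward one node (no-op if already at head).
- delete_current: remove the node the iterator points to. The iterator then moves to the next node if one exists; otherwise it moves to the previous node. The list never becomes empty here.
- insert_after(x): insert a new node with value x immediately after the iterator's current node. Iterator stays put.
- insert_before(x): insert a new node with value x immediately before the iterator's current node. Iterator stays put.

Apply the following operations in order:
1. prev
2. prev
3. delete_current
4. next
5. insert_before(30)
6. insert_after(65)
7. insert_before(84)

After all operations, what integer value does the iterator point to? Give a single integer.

After 1 (prev): list=[1, 5, 8, 6, 3] cursor@1
After 2 (prev): list=[1, 5, 8, 6, 3] cursor@1
After 3 (delete_current): list=[5, 8, 6, 3] cursor@5
After 4 (next): list=[5, 8, 6, 3] cursor@8
After 5 (insert_before(30)): list=[5, 30, 8, 6, 3] cursor@8
After 6 (insert_after(65)): list=[5, 30, 8, 65, 6, 3] cursor@8
After 7 (insert_before(84)): list=[5, 30, 84, 8, 65, 6, 3] cursor@8

Answer: 8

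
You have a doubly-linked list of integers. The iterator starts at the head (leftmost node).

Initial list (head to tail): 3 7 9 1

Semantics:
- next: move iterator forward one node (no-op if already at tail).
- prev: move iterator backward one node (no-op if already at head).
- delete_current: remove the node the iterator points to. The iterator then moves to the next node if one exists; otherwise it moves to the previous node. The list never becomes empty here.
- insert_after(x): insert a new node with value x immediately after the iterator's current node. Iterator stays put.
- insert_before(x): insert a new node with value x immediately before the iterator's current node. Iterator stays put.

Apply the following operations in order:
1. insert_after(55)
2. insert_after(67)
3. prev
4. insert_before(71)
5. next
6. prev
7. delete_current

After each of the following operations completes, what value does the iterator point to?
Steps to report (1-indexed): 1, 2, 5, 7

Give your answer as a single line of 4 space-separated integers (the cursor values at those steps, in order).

Answer: 3 3 67 67

Derivation:
After 1 (insert_after(55)): list=[3, 55, 7, 9, 1] cursor@3
After 2 (insert_after(67)): list=[3, 67, 55, 7, 9, 1] cursor@3
After 3 (prev): list=[3, 67, 55, 7, 9, 1] cursor@3
After 4 (insert_before(71)): list=[71, 3, 67, 55, 7, 9, 1] cursor@3
After 5 (next): list=[71, 3, 67, 55, 7, 9, 1] cursor@67
After 6 (prev): list=[71, 3, 67, 55, 7, 9, 1] cursor@3
After 7 (delete_current): list=[71, 67, 55, 7, 9, 1] cursor@67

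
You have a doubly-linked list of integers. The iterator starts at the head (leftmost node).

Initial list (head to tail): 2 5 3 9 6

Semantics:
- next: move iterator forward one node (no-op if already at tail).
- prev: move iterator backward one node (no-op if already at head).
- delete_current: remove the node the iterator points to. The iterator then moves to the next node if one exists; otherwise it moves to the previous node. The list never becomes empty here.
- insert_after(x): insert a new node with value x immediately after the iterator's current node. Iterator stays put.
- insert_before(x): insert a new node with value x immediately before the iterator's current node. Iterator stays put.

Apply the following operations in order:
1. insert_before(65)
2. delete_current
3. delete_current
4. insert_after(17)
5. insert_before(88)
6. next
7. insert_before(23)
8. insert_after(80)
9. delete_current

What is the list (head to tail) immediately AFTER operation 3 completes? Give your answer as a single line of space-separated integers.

After 1 (insert_before(65)): list=[65, 2, 5, 3, 9, 6] cursor@2
After 2 (delete_current): list=[65, 5, 3, 9, 6] cursor@5
After 3 (delete_current): list=[65, 3, 9, 6] cursor@3

Answer: 65 3 9 6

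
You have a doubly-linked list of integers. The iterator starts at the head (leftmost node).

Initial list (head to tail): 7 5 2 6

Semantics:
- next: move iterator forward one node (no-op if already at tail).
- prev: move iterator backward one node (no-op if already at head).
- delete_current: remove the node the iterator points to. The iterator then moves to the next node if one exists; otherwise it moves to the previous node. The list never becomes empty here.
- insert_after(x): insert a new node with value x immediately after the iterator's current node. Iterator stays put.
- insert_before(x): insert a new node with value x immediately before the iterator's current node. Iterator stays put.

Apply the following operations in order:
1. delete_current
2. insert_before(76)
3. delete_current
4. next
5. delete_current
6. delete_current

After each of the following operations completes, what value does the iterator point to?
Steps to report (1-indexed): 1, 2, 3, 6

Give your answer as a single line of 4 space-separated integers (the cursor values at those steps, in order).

Answer: 5 5 2 76

Derivation:
After 1 (delete_current): list=[5, 2, 6] cursor@5
After 2 (insert_before(76)): list=[76, 5, 2, 6] cursor@5
After 3 (delete_current): list=[76, 2, 6] cursor@2
After 4 (next): list=[76, 2, 6] cursor@6
After 5 (delete_current): list=[76, 2] cursor@2
After 6 (delete_current): list=[76] cursor@76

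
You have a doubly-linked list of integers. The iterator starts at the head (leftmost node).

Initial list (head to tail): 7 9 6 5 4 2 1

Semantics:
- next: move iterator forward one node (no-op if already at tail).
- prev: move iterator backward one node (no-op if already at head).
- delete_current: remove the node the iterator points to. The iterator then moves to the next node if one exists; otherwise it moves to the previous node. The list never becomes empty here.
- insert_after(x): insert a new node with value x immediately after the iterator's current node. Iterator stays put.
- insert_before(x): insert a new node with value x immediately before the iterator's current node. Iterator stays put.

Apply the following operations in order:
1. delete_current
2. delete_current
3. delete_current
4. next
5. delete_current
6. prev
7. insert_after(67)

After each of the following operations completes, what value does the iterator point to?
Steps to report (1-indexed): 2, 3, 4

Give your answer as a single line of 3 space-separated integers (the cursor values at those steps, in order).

After 1 (delete_current): list=[9, 6, 5, 4, 2, 1] cursor@9
After 2 (delete_current): list=[6, 5, 4, 2, 1] cursor@6
After 3 (delete_current): list=[5, 4, 2, 1] cursor@5
After 4 (next): list=[5, 4, 2, 1] cursor@4
After 5 (delete_current): list=[5, 2, 1] cursor@2
After 6 (prev): list=[5, 2, 1] cursor@5
After 7 (insert_after(67)): list=[5, 67, 2, 1] cursor@5

Answer: 6 5 4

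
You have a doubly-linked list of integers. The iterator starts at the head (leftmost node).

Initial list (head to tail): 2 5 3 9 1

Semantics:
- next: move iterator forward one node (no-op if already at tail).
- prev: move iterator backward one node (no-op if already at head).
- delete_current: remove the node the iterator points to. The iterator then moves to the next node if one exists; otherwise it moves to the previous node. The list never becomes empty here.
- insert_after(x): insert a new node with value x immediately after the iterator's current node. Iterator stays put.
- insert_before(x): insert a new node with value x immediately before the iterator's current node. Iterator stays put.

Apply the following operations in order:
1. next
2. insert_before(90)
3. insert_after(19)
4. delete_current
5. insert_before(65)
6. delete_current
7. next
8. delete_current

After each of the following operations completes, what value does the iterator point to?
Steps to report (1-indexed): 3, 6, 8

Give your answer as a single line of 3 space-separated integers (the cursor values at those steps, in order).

Answer: 5 3 1

Derivation:
After 1 (next): list=[2, 5, 3, 9, 1] cursor@5
After 2 (insert_before(90)): list=[2, 90, 5, 3, 9, 1] cursor@5
After 3 (insert_after(19)): list=[2, 90, 5, 19, 3, 9, 1] cursor@5
After 4 (delete_current): list=[2, 90, 19, 3, 9, 1] cursor@19
After 5 (insert_before(65)): list=[2, 90, 65, 19, 3, 9, 1] cursor@19
After 6 (delete_current): list=[2, 90, 65, 3, 9, 1] cursor@3
After 7 (next): list=[2, 90, 65, 3, 9, 1] cursor@9
After 8 (delete_current): list=[2, 90, 65, 3, 1] cursor@1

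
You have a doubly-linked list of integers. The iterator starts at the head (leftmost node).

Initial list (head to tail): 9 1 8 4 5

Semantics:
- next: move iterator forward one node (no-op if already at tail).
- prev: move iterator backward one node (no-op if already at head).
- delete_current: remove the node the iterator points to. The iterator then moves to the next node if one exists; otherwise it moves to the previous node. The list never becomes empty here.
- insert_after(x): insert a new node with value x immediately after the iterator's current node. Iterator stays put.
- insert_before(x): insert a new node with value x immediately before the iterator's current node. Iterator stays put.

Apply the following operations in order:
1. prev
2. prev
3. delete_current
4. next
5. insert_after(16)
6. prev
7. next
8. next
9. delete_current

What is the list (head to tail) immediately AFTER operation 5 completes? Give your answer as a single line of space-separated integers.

After 1 (prev): list=[9, 1, 8, 4, 5] cursor@9
After 2 (prev): list=[9, 1, 8, 4, 5] cursor@9
After 3 (delete_current): list=[1, 8, 4, 5] cursor@1
After 4 (next): list=[1, 8, 4, 5] cursor@8
After 5 (insert_after(16)): list=[1, 8, 16, 4, 5] cursor@8

Answer: 1 8 16 4 5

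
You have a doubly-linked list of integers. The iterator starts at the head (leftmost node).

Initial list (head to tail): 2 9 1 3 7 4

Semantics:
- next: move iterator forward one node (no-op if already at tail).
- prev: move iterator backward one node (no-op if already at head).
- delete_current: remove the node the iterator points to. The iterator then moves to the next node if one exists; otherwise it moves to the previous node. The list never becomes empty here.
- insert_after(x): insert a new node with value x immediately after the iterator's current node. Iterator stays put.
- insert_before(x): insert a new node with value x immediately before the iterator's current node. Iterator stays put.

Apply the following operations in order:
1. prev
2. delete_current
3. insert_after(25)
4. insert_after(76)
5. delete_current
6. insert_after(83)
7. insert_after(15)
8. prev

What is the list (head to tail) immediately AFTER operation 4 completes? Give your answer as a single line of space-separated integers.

Answer: 9 76 25 1 3 7 4

Derivation:
After 1 (prev): list=[2, 9, 1, 3, 7, 4] cursor@2
After 2 (delete_current): list=[9, 1, 3, 7, 4] cursor@9
After 3 (insert_after(25)): list=[9, 25, 1, 3, 7, 4] cursor@9
After 4 (insert_after(76)): list=[9, 76, 25, 1, 3, 7, 4] cursor@9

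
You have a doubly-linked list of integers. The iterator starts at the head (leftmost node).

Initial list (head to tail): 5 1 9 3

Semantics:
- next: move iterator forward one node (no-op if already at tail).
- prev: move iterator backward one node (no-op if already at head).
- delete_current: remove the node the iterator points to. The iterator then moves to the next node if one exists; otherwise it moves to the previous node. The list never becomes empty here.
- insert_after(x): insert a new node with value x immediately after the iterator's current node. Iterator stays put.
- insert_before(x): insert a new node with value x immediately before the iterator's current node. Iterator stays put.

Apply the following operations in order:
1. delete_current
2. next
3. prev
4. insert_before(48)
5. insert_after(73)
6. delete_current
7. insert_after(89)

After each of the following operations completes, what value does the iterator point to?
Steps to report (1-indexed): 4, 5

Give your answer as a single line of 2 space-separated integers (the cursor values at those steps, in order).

After 1 (delete_current): list=[1, 9, 3] cursor@1
After 2 (next): list=[1, 9, 3] cursor@9
After 3 (prev): list=[1, 9, 3] cursor@1
After 4 (insert_before(48)): list=[48, 1, 9, 3] cursor@1
After 5 (insert_after(73)): list=[48, 1, 73, 9, 3] cursor@1
After 6 (delete_current): list=[48, 73, 9, 3] cursor@73
After 7 (insert_after(89)): list=[48, 73, 89, 9, 3] cursor@73

Answer: 1 1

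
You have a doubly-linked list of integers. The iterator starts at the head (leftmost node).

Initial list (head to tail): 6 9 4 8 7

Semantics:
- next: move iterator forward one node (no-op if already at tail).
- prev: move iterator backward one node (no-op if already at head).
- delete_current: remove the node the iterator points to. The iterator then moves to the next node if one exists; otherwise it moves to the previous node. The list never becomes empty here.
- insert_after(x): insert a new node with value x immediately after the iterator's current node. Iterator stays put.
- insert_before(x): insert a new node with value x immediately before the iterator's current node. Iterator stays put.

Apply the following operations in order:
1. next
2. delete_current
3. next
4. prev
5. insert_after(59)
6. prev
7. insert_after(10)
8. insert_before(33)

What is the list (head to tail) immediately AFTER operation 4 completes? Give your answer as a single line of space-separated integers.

Answer: 6 4 8 7

Derivation:
After 1 (next): list=[6, 9, 4, 8, 7] cursor@9
After 2 (delete_current): list=[6, 4, 8, 7] cursor@4
After 3 (next): list=[6, 4, 8, 7] cursor@8
After 4 (prev): list=[6, 4, 8, 7] cursor@4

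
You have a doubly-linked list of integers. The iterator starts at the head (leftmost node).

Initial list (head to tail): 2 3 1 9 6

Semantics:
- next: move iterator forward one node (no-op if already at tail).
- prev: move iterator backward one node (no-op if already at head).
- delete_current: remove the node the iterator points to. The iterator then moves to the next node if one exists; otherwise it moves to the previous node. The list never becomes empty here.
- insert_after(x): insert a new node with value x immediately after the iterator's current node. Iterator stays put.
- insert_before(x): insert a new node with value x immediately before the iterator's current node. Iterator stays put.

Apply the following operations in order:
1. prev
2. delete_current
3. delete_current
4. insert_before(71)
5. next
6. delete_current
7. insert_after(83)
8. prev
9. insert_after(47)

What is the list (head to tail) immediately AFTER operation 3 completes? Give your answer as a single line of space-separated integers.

Answer: 1 9 6

Derivation:
After 1 (prev): list=[2, 3, 1, 9, 6] cursor@2
After 2 (delete_current): list=[3, 1, 9, 6] cursor@3
After 3 (delete_current): list=[1, 9, 6] cursor@1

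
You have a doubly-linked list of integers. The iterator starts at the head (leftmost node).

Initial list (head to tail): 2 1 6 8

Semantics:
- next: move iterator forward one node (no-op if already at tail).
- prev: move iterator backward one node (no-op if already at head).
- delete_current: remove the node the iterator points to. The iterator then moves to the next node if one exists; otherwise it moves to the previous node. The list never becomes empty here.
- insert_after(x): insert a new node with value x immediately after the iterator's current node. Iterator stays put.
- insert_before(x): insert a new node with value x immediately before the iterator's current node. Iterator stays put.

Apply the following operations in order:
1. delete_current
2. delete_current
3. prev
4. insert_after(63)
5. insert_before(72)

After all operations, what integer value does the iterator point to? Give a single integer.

After 1 (delete_current): list=[1, 6, 8] cursor@1
After 2 (delete_current): list=[6, 8] cursor@6
After 3 (prev): list=[6, 8] cursor@6
After 4 (insert_after(63)): list=[6, 63, 8] cursor@6
After 5 (insert_before(72)): list=[72, 6, 63, 8] cursor@6

Answer: 6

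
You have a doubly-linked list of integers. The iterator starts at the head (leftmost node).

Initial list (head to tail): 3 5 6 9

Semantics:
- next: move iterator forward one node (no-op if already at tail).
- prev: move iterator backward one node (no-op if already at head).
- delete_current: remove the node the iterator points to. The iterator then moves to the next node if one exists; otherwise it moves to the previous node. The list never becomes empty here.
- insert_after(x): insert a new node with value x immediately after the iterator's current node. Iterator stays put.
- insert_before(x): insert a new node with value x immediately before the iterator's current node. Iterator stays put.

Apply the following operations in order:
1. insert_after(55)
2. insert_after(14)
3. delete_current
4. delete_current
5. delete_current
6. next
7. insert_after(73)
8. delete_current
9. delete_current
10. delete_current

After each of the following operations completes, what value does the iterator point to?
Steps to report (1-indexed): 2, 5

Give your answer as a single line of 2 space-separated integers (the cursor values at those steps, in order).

Answer: 3 5

Derivation:
After 1 (insert_after(55)): list=[3, 55, 5, 6, 9] cursor@3
After 2 (insert_after(14)): list=[3, 14, 55, 5, 6, 9] cursor@3
After 3 (delete_current): list=[14, 55, 5, 6, 9] cursor@14
After 4 (delete_current): list=[55, 5, 6, 9] cursor@55
After 5 (delete_current): list=[5, 6, 9] cursor@5
After 6 (next): list=[5, 6, 9] cursor@6
After 7 (insert_after(73)): list=[5, 6, 73, 9] cursor@6
After 8 (delete_current): list=[5, 73, 9] cursor@73
After 9 (delete_current): list=[5, 9] cursor@9
After 10 (delete_current): list=[5] cursor@5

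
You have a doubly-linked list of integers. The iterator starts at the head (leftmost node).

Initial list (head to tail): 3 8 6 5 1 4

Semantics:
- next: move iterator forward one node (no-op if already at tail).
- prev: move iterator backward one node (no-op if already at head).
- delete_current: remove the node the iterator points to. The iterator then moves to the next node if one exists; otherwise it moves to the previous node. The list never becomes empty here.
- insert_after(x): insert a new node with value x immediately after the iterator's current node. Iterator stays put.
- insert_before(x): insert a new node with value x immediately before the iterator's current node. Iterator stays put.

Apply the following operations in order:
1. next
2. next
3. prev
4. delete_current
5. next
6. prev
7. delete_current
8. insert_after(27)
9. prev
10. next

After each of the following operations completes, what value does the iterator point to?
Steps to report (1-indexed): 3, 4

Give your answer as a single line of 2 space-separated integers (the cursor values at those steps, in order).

After 1 (next): list=[3, 8, 6, 5, 1, 4] cursor@8
After 2 (next): list=[3, 8, 6, 5, 1, 4] cursor@6
After 3 (prev): list=[3, 8, 6, 5, 1, 4] cursor@8
After 4 (delete_current): list=[3, 6, 5, 1, 4] cursor@6
After 5 (next): list=[3, 6, 5, 1, 4] cursor@5
After 6 (prev): list=[3, 6, 5, 1, 4] cursor@6
After 7 (delete_current): list=[3, 5, 1, 4] cursor@5
After 8 (insert_after(27)): list=[3, 5, 27, 1, 4] cursor@5
After 9 (prev): list=[3, 5, 27, 1, 4] cursor@3
After 10 (next): list=[3, 5, 27, 1, 4] cursor@5

Answer: 8 6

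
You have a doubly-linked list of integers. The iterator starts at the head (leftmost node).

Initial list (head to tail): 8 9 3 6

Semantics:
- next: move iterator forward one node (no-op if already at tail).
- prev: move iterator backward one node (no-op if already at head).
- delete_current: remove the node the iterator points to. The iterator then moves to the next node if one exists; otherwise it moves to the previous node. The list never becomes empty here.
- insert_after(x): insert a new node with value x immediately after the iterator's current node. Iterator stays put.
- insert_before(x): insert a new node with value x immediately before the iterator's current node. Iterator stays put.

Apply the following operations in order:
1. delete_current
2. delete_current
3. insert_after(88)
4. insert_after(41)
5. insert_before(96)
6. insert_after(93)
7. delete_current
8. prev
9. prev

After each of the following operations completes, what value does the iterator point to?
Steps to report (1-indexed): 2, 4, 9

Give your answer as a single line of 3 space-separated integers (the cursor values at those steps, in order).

After 1 (delete_current): list=[9, 3, 6] cursor@9
After 2 (delete_current): list=[3, 6] cursor@3
After 3 (insert_after(88)): list=[3, 88, 6] cursor@3
After 4 (insert_after(41)): list=[3, 41, 88, 6] cursor@3
After 5 (insert_before(96)): list=[96, 3, 41, 88, 6] cursor@3
After 6 (insert_after(93)): list=[96, 3, 93, 41, 88, 6] cursor@3
After 7 (delete_current): list=[96, 93, 41, 88, 6] cursor@93
After 8 (prev): list=[96, 93, 41, 88, 6] cursor@96
After 9 (prev): list=[96, 93, 41, 88, 6] cursor@96

Answer: 3 3 96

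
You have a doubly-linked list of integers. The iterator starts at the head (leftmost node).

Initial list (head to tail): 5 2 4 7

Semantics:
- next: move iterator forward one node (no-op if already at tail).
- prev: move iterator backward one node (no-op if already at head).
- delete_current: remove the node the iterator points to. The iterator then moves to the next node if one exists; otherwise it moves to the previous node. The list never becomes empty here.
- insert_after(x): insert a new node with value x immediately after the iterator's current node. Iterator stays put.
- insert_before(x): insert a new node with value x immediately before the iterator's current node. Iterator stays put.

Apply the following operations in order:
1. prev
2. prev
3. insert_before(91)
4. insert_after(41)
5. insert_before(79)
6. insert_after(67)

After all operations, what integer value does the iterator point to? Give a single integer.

After 1 (prev): list=[5, 2, 4, 7] cursor@5
After 2 (prev): list=[5, 2, 4, 7] cursor@5
After 3 (insert_before(91)): list=[91, 5, 2, 4, 7] cursor@5
After 4 (insert_after(41)): list=[91, 5, 41, 2, 4, 7] cursor@5
After 5 (insert_before(79)): list=[91, 79, 5, 41, 2, 4, 7] cursor@5
After 6 (insert_after(67)): list=[91, 79, 5, 67, 41, 2, 4, 7] cursor@5

Answer: 5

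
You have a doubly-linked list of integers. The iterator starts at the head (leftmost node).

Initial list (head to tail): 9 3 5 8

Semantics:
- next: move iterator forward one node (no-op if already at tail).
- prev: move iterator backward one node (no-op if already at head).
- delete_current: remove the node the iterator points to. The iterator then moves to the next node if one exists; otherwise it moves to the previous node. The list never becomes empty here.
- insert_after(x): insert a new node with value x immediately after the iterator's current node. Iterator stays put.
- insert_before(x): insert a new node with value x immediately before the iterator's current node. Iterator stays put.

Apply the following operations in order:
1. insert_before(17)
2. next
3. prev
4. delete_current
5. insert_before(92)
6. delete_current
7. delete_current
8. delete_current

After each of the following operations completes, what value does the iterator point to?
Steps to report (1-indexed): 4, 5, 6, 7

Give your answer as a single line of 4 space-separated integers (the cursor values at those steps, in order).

After 1 (insert_before(17)): list=[17, 9, 3, 5, 8] cursor@9
After 2 (next): list=[17, 9, 3, 5, 8] cursor@3
After 3 (prev): list=[17, 9, 3, 5, 8] cursor@9
After 4 (delete_current): list=[17, 3, 5, 8] cursor@3
After 5 (insert_before(92)): list=[17, 92, 3, 5, 8] cursor@3
After 6 (delete_current): list=[17, 92, 5, 8] cursor@5
After 7 (delete_current): list=[17, 92, 8] cursor@8
After 8 (delete_current): list=[17, 92] cursor@92

Answer: 3 3 5 8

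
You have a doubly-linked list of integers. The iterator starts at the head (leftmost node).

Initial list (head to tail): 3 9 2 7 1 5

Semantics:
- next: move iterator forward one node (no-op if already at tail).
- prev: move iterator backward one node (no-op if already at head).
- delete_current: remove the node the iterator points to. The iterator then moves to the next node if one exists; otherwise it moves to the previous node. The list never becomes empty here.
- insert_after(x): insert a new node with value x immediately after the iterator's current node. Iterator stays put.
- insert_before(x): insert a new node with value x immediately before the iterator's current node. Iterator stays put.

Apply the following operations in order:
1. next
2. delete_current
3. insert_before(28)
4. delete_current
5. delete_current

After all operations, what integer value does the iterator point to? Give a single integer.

After 1 (next): list=[3, 9, 2, 7, 1, 5] cursor@9
After 2 (delete_current): list=[3, 2, 7, 1, 5] cursor@2
After 3 (insert_before(28)): list=[3, 28, 2, 7, 1, 5] cursor@2
After 4 (delete_current): list=[3, 28, 7, 1, 5] cursor@7
After 5 (delete_current): list=[3, 28, 1, 5] cursor@1

Answer: 1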